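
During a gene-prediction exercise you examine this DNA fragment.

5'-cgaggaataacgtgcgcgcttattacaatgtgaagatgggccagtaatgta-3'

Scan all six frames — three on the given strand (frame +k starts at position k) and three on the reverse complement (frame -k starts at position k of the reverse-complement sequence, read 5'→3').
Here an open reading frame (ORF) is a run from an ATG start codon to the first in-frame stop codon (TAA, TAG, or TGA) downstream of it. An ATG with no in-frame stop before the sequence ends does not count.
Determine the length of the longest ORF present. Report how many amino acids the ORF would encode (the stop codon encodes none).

3

Reverse complement (5'→3'): TACATTACTGGCCCATCTTCACATTGTAATAAGCGCGCACGTTATTCCTCG
Frame +1: CGA GGA ATA ACG TGC GCG CTT ATT ACA ATG TGA AGA TGG GCC AGT AAT GTA — ATG at 28, stop TGA at 31 → 6 nt.
Frame +2: GAG GAA TAA CGT GCG CGC TTA TTA CAA TGT GAA GAT GGG CCA GTA ATG — no ATG→stop ORF.
Frame +3: AGG AAT AAC GTG CGC GCT TAT TAC AAT GTG AAG ATG GGC CAG TAA TGT — ATG at 36, stop TAA at 45 → 12 nt.
Frame -1: TAC ATT ACT GGC CCA TCT TCA CAT TGT AAT AAG CGC GCA CGT TAT TCC TCG — no ATG→stop ORF.
Frame -2: ACA TTA CTG GCC CAT CTT CAC ATT GTA ATA AGC GCG CAC GTT ATT CCT — no ATG→stop ORF.
Frame -3: CAT TAC TGG CCC ATC TTC ACA TTG TAA TAA GCG CGC ACG TTA TTC CTC — no ATG→stop ORF.
Longest: frame +3, positions 36–47, 12 nt = 4 codons = 3 aa. → 3 amino acids.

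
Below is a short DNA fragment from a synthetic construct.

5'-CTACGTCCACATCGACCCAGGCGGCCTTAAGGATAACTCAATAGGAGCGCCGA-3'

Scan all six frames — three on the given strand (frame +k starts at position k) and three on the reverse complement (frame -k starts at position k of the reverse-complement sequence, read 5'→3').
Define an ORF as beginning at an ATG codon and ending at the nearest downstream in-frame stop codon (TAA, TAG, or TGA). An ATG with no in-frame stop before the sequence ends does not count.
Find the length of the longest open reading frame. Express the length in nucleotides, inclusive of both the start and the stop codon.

12

Reverse complement (5'→3'): TCGGCGCTCCTATTGAGTTATCCTTAAGGCCGCCTGGGTCGATGTGGACGTAG
Frame +1: CTA CGT CCA CAT CGA CCC AGG CGG CCT TAA GGA TAA CTC AAT AGG AGC GCC — no ATG→stop ORF.
Frame +2: TAC GTC CAC ATC GAC CCA GGC GGC CTT AAG GAT AAC TCA ATA GGA GCG CCG — no ATG→stop ORF.
Frame +3: ACG TCC ACA TCG ACC CAG GCG GCC TTA AGG ATA ACT CAA TAG GAG CGC CGA — no ATG→stop ORF.
Frame -1: TCG GCG CTC CTA TTG AGT TAT CCT TAA GGC CGC CTG GGT CGA TGT GGA CGT — no ATG→stop ORF.
Frame -2: CGG CGC TCC TAT TGA GTT ATC CTT AAG GCC GCC TGG GTC GAT GTG GAC GTA — no ATG→stop ORF.
Frame -3: GGC GCT CCT ATT GAG TTA TCC TTA AGG CCG CCT GGG TCG ATG TGG ACG TAG — ATG at 42, stop TAG at 51 → 12 nt.
Longest: frame -3, positions 42–53, 12 nt = 4 codons = 3 aa. → 12 nucleotides.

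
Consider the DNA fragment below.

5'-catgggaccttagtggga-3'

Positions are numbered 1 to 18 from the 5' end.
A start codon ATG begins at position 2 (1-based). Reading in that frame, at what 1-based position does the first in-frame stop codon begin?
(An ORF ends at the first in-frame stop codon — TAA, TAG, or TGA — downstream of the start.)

11

Codons from position 2: ATG (2–4), GGA (5–7), CCT (8–10), TAG (11–13).
TAG is a stop codon; it begins at position 11.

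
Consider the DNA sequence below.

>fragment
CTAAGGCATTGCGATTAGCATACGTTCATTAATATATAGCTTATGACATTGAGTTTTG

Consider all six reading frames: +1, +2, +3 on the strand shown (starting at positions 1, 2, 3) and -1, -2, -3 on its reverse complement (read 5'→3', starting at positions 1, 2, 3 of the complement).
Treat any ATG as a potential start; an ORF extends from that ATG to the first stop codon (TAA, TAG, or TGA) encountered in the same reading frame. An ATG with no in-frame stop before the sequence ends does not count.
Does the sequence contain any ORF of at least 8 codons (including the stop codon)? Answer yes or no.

Reverse complement (5'→3'): CAAAACTCAATGTCATAAGCTATATATTAATGAACGTATGCTAATCGCAATGCCTTAG
Frame +1: CTA AGG CAT TGC GAT TAG CAT ACG TTC ATT AAT ATA TAG CTT ATG ACA TTG AGT TTT — no ATG→stop ORF.
Frame +2: TAA GGC ATT GCG ATT AGC ATA CGT TCA TTA ATA TAT AGC TTA TGA CAT TGA GTT TTG — no ATG→stop ORF.
Frame +3: AAG GCA TTG CGA TTA GCA TAC GTT CAT TAA TAT ATA GCT TAT GAC ATT GAG TTT — no ATG→stop ORF.
Frame -1: CAA AAC TCA ATG TCA TAA GCT ATA TAT TAA TGA ACG TAT GCT AAT CGC AAT GCC TTA — ATG at 10, stop TAA at 16 → 9 nt.
Frame -2: AAA ACT CAA TGT CAT AAG CTA TAT ATT AAT GAA CGT ATG CTA ATC GCA ATG CCT TAG — ATG at 38, stop TAG at 56 → 21 nt; ATG at 50, stop TAG at 56 → 9 nt.
Frame -3: AAA CTC AAT GTC ATA AGC TAT ATA TTA ATG AAC GTA TGC TAA TCG CAA TGC CTT — ATG at 30, stop TAA at 42 → 15 nt.
Largest ORF found is 7 codons < 8, so no.

no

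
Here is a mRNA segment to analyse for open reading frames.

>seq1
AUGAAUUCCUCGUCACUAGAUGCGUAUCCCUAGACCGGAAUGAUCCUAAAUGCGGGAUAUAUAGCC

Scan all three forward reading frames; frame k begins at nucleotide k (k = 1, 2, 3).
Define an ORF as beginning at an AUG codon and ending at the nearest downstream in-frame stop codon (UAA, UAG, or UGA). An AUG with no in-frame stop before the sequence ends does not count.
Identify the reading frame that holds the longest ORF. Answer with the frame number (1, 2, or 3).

Frame 1: AUG AAU UCC UCG UCA CUA GAU GCG UAU CCC UAG ACC GGA AUG AUC CUA AAU GCG GGA UAU AUA GCC — AUG at 1, stop UAG at 31 → 33 nt.
Frame 2: UGA AUU CCU CGU CAC UAG AUG CGU AUC CCU AGA CCG GAA UGA UCC UAA AUG CGG GAU AUA UAG — AUG at 20, stop UGA at 41 → 24 nt; AUG at 50, stop UAG at 62 → 15 nt.
Frame 3: GAA UUC CUC GUC ACU AGA UGC GUA UCC CUA GAC CGG AAU GAU CCU AAA UGC GGG AUA UAU AGC — no AUG→stop ORF.
Longest ORF is 33 nt in frame 1 (positions 1–33).

1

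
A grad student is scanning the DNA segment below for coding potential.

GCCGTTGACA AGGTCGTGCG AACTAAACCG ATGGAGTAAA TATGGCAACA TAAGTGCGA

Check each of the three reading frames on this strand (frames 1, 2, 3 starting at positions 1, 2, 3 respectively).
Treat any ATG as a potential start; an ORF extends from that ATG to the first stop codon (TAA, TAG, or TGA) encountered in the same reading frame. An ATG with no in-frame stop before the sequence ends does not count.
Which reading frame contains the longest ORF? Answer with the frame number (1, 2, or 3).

3

Frame 1: GCC GTT GAC AAG GTC GTG CGA ACT AAA CCG ATG GAG TAA ATA TGG CAA CAT AAG TGC — ATG at 31, stop TAA at 37 → 9 nt.
Frame 2: CCG TTG ACA AGG TCG TGC GAA CTA AAC CGA TGG AGT AAA TAT GGC AAC ATA AGT GCG — no ATG→stop ORF.
Frame 3: CGT TGA CAA GGT CGT GCG AAC TAA ACC GAT GGA GTA AAT ATG GCA ACA TAA GTG CGA — ATG at 42, stop TAA at 51 → 12 nt.
Longest ORF is 12 nt in frame 3 (positions 42–53).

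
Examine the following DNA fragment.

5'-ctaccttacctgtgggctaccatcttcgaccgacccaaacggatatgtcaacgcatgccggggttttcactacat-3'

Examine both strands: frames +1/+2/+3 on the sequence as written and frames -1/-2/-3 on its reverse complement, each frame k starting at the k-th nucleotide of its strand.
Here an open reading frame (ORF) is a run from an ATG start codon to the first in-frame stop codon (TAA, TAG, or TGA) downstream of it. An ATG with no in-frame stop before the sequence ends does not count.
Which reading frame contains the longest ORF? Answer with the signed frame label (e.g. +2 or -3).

Reverse complement (5'→3'): ATGTAGTGAAAACCCCGGCATGCGTTGACATATCCGTTTGGGTCGGTCGAAGATGGTAGCCCACAGGTAAGGTAG
Frame +1: CTA CCT TAC CTG TGG GCT ACC ATC TTC GAC CGA CCC AAA CGG ATA TGT CAA CGC ATG CCG GGG TTT TCA CTA CAT — no ATG→stop ORF.
Frame +2: TAC CTT ACC TGT GGG CTA CCA TCT TCG ACC GAC CCA AAC GGA TAT GTC AAC GCA TGC CGG GGT TTT CAC TAC — no ATG→stop ORF.
Frame +3: ACC TTA CCT GTG GGC TAC CAT CTT CGA CCG ACC CAA ACG GAT ATG TCA ACG CAT GCC GGG GTT TTC ACT ACA — no ATG→stop ORF.
Frame -1: ATG TAG TGA AAA CCC CGG CAT GCG TTG ACA TAT CCG TTT GGG TCG GTC GAA GAT GGT AGC CCA CAG GTA AGG TAG — ATG at 1, stop TAG at 4 → 6 nt.
Frame -2: TGT AGT GAA AAC CCC GGC ATG CGT TGA CAT ATC CGT TTG GGT CGG TCG AAG ATG GTA GCC CAC AGG TAA GGT — ATG at 20, stop TGA at 26 → 9 nt; ATG at 53, stop TAA at 68 → 18 nt.
Frame -3: GTA GTG AAA ACC CCG GCA TGC GTT GAC ATA TCC GTT TGG GTC GGT CGA AGA TGG TAG CCC ACA GGT AAG GTA — no ATG→stop ORF.
Longest ORF is 18 nt in frame -2 (positions 53–70).

-2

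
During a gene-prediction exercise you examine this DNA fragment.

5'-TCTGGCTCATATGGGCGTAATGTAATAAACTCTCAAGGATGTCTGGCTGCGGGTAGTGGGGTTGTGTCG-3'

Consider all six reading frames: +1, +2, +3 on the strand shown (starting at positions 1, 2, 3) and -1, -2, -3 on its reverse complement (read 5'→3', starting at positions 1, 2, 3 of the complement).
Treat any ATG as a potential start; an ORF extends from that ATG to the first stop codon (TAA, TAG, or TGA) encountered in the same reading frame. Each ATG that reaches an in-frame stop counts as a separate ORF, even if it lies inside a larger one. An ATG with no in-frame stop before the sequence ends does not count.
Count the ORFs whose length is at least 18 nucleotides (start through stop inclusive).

Reverse complement (5'→3'): CGACACAACCCCACTACCCGCAGCCAGACATCCTTGAGAGTTTATTACATTACGCCCATATGAGCCAGA
Frame +1: TCT GGC TCA TAT GGG CGT AAT GTA ATA AAC TCT CAA GGA TGT CTG GCT GCG GGT AGT GGG GTT GTG TCG — no ATG→stop ORF.
Frame +2: CTG GCT CAT ATG GGC GTA ATG TAA TAA ACT CTC AAG GAT GTC TGG CTG CGG GTA GTG GGG TTG TGT — ATG at 11, stop TAA at 23 → 15 nt; ATG at 20, stop TAA at 23 → 6 nt.
Frame +3: TGG CTC ATA TGG GCG TAA TGT AAT AAA CTC TCA AGG ATG TCT GGC TGC GGG TAG TGG GGT TGT GTC — ATG at 39, stop TAG at 54 → 18 nt.
Frame -1: CGA CAC AAC CCC ACT ACC CGC AGC CAG ACA TCC TTG AGA GTT TAT TAC ATT ACG CCC ATA TGA GCC AGA — no ATG→stop ORF.
Frame -2: GAC ACA ACC CCA CTA CCC GCA GCC AGA CAT CCT TGA GAG TTT ATT ACA TTA CGC CCA TAT GAG CCA — no ATG→stop ORF.
Frame -3: ACA CAA CCC CAC TAC CCG CAG CCA GAC ATC CTT GAG AGT TTA TTA CAT TAC GCC CAT ATG AGC CAG — no ATG→stop ORF.
ORFs ≥ 18 nucleotides: frame +3 39–56 (18 nucleotides). Count = 1.

1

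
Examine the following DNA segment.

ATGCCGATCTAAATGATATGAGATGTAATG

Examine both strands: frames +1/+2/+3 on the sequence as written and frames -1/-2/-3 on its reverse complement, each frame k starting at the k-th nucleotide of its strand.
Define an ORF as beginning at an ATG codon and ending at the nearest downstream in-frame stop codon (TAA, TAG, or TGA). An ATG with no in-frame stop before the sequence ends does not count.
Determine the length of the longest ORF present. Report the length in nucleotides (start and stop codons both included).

Reverse complement (5'→3'): CATTACATCTCATATCATTTAGATCGGCAT
Frame +1: ATG CCG ATC TAA ATG ATA TGA GAT GTA ATG — ATG at 1, stop TAA at 10 → 12 nt; ATG at 13, stop TGA at 19 → 9 nt.
Frame +2: TGC CGA TCT AAA TGA TAT GAG ATG TAA — ATG at 23, stop TAA at 26 → 6 nt.
Frame +3: GCC GAT CTA AAT GAT ATG AGA TGT AAT — no ATG→stop ORF.
Frame -1: CAT TAC ATC TCA TAT CAT TTA GAT CGG CAT — no ATG→stop ORF.
Frame -2: ATT ACA TCT CAT ATC ATT TAG ATC GGC — no ATG→stop ORF.
Frame -3: TTA CAT CTC ATA TCA TTT AGA TCG GCA — no ATG→stop ORF.
Longest: frame +1, positions 1–12, 12 nt = 4 codons = 3 aa. → 12 nucleotides.

12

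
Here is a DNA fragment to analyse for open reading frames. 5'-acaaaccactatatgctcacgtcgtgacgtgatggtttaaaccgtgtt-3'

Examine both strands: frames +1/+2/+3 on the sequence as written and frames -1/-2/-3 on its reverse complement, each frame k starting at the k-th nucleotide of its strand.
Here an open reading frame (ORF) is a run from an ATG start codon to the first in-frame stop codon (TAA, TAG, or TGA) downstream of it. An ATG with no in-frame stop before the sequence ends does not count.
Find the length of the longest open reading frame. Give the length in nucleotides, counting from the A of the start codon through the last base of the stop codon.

15

Reverse complement (5'→3'): AACACGGTTTAAACCATCACGTCACGACGTGAGCATATAGTGGTTTGT
Frame +1: ACA AAC CAC TAT ATG CTC ACG TCG TGA CGT GAT GGT TTA AAC CGT GTT — ATG at 13, stop TGA at 25 → 15 nt.
Frame +2: CAA ACC ACT ATA TGC TCA CGT CGT GAC GTG ATG GTT TAA ACC GTG — ATG at 32, stop TAA at 38 → 9 nt.
Frame +3: AAA CCA CTA TAT GCT CAC GTC GTG ACG TGA TGG TTT AAA CCG TGT — no ATG→stop ORF.
Frame -1: AAC ACG GTT TAA ACC ATC ACG TCA CGA CGT GAG CAT ATA GTG GTT TGT — no ATG→stop ORF.
Frame -2: ACA CGG TTT AAA CCA TCA CGT CAC GAC GTG AGC ATA TAG TGG TTT — no ATG→stop ORF.
Frame -3: CAC GGT TTA AAC CAT CAC GTC ACG ACG TGA GCA TAT AGT GGT TTG — no ATG→stop ORF.
Longest: frame +1, positions 13–27, 15 nt = 5 codons = 4 aa. → 15 nucleotides.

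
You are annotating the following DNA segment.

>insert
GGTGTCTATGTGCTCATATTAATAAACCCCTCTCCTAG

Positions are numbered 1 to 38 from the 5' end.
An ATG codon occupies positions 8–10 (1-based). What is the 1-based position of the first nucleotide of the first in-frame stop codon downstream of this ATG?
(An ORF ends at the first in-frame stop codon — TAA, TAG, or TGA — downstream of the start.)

Codons from position 8: ATG (8–10), TGC (11–13), TCA (14–16), TAT (17–19), TAA (20–22).
TAA is a stop codon; it begins at position 20.

20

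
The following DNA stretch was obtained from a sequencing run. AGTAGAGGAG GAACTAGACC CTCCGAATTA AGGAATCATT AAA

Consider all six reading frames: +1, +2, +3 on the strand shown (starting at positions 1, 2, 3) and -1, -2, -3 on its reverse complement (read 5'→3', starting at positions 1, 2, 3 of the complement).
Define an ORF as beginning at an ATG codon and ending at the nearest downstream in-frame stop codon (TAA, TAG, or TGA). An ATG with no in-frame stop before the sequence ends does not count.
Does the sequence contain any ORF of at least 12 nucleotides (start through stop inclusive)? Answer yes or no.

Reverse complement (5'→3'): TTTAATGATTCCTTAATTCGGAGGGTCTAGTTCCTCCTCTACT
Frame +1: AGT AGA GGA GGA ACT AGA CCC TCC GAA TTA AGG AAT CAT TAA — no ATG→stop ORF.
Frame +2: GTA GAG GAG GAA CTA GAC CCT CCG AAT TAA GGA ATC ATT AAA — no ATG→stop ORF.
Frame +3: TAG AGG AGG AAC TAG ACC CTC CGA ATT AAG GAA TCA TTA — no ATG→stop ORF.
Frame -1: TTT AAT GAT TCC TTA ATT CGG AGG GTC TAG TTC CTC CTC TAC — no ATG→stop ORF.
Frame -2: TTA ATG ATT CCT TAA TTC GGA GGG TCT AGT TCC TCC TCT ACT — ATG at 5, stop TAA at 14 → 12 nt.
Frame -3: TAA TGA TTC CTT AAT TCG GAG GGT CTA GTT CCT CCT CTA — no ATG→stop ORF.
Frame -2 has an ORF of 12 nucleotides (positions 5–16) ≥ 12, so yes.

yes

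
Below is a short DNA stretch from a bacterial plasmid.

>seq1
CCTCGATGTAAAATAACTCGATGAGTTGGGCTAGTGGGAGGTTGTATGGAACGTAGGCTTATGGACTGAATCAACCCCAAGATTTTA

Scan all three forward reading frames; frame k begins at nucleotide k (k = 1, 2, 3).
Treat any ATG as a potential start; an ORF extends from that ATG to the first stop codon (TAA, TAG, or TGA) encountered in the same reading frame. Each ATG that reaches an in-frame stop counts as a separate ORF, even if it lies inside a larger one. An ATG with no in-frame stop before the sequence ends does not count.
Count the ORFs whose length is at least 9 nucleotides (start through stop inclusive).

Frame 1: CCT CGA TGT AAA ATA ACT CGA TGA GTT GGG CTA GTG GGA GGT TGT ATG GAA CGT AGG CTT ATG GAC TGA ATC AAC CCC AAG ATT TTA — ATG at 46, stop TGA at 67 → 24 nt; ATG at 61, stop TGA at 67 → 9 nt.
Frame 2: CTC GAT GTA AAA TAA CTC GAT GAG TTG GGC TAG TGG GAG GTT GTA TGG AAC GTA GGC TTA TGG ACT GAA TCA ACC CCA AGA TTT — no ATG→stop ORF.
Frame 3: TCG ATG TAA AAT AAC TCG ATG AGT TGG GCT AGT GGG AGG TTG TAT GGA ACG TAG GCT TAT GGA CTG AAT CAA CCC CAA GAT TTT — ATG at 6, stop TAA at 9 → 6 nt; ATG at 21, stop TAG at 54 → 36 nt.
ORFs ≥ 9 nucleotides: frame 1 46–69 (24 nucleotides), frame 1 61–69 (9 nucleotides), frame 3 21–56 (36 nucleotides). Count = 3.

3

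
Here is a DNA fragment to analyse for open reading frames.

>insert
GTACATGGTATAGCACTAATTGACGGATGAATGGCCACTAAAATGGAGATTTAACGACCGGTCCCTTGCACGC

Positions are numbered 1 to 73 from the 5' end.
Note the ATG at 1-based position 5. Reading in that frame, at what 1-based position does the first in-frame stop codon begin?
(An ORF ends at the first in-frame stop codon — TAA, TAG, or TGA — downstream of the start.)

11

Codons from position 5: ATG (5–7), GTA (8–10), TAG (11–13).
TAG is a stop codon; it begins at position 11.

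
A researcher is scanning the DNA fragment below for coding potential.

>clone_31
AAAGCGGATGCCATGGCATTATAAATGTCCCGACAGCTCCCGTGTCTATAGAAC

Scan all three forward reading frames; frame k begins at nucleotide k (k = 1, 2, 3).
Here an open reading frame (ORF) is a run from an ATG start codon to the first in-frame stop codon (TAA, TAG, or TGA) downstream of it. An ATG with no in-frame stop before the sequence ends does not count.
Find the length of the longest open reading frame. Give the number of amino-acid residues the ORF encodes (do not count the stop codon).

8

Frame 1: AAA GCG GAT GCC ATG GCA TTA TAA ATG TCC CGA CAG CTC CCG TGT CTA TAG AAC — ATG at 13, stop TAA at 22 → 12 nt; ATG at 25, stop TAG at 49 → 27 nt.
Frame 2: AAG CGG ATG CCA TGG CAT TAT AAA TGT CCC GAC AGC TCC CGT GTC TAT AGA — no ATG→stop ORF.
Frame 3: AGC GGA TGC CAT GGC ATT ATA AAT GTC CCG ACA GCT CCC GTG TCT ATA GAA — no ATG→stop ORF.
Longest: frame 1, positions 25–51, 27 nt = 9 codons = 8 aa. → 8 amino acids.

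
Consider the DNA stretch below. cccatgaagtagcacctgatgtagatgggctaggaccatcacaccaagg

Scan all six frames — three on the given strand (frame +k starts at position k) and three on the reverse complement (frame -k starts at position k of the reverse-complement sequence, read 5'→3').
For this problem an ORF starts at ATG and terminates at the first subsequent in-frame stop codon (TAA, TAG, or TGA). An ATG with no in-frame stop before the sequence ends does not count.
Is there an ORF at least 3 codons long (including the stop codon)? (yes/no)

yes

Reverse complement (5'→3'): CCTTGGTGTGATGGTCCTAGCCCATCTACATCAGGTGCTACTTCATGGG
Frame +1: CCC ATG AAG TAG CAC CTG ATG TAG ATG GGC TAG GAC CAT CAC ACC AAG — ATG at 4, stop TAG at 10 → 9 nt; ATG at 19, stop TAG at 22 → 6 nt; ATG at 25, stop TAG at 31 → 9 nt.
Frame +2: CCA TGA AGT AGC ACC TGA TGT AGA TGG GCT AGG ACC ATC ACA CCA AGG — no ATG→stop ORF.
Frame +3: CAT GAA GTA GCA CCT GAT GTA GAT GGG CTA GGA CCA TCA CAC CAA — no ATG→stop ORF.
Frame -1: CCT TGG TGT GAT GGT CCT AGC CCA TCT ACA TCA GGT GCT ACT TCA TGG — no ATG→stop ORF.
Frame -2: CTT GGT GTG ATG GTC CTA GCC CAT CTA CAT CAG GTG CTA CTT CAT GGG — no ATG→stop ORF.
Frame -3: TTG GTG TGA TGG TCC TAG CCC ATC TAC ATC AGG TGC TAC TTC ATG — no ATG→stop ORF.
Frame +1 has an ORF of 3 codons (positions 4–12) ≥ 3, so yes.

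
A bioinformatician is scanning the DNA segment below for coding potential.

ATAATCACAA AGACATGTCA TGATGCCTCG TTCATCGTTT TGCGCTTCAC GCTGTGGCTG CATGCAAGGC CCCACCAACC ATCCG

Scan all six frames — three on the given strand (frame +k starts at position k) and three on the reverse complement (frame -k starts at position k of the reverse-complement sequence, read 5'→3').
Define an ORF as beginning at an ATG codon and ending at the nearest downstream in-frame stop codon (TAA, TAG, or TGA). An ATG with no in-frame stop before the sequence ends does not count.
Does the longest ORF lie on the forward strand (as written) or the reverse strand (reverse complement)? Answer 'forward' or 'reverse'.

reverse

Reverse complement (5'→3'): CGGATGGTTGGTGGGGCCTTGCATGCAGCCACAGCGTGAAGCGCAAAACGATGAACGAGGCATCATGACATGTCTTTGTGATTAT
Frame +1: ATA ATC ACA AAG ACA TGT CAT GAT GCC TCG TTC ATC GTT TTG CGC TTC ACG CTG TGG CTG CAT GCA AGG CCC CAC CAA CCA TCC — no ATG→stop ORF.
Frame +2: TAA TCA CAA AGA CAT GTC ATG ATG CCT CGT TCA TCG TTT TGC GCT TCA CGC TGT GGC TGC ATG CAA GGC CCC ACC AAC CAT CCG — no ATG→stop ORF.
Frame +3: AAT CAC AAA GAC ATG TCA TGA TGC CTC GTT CAT CGT TTT GCG CTT CAC GCT GTG GCT GCA TGC AAG GCC CCA CCA ACC ATC — ATG at 15, stop TGA at 21 → 9 nt.
Frame -1: CGG ATG GTT GGT GGG GCC TTG CAT GCA GCC ACA GCG TGA AGC GCA AAA CGA TGA ACG AGG CAT CAT GAC ATG TCT TTG TGA TTA — ATG at 4, stop TGA at 37 → 36 nt; ATG at 70, stop TGA at 79 → 12 nt.
Frame -2: GGA TGG TTG GTG GGG CCT TGC ATG CAG CCA CAG CGT GAA GCG CAA AAC GAT GAA CGA GGC ATC ATG ACA TGT CTT TGT GAT TAT — no ATG→stop ORF.
Frame -3: GAT GGT TGG TGG GGC CTT GCA TGC AGC CAC AGC GTG AAG CGC AAA ACG ATG AAC GAG GCA TCA TGA CAT GTC TTT GTG ATT — ATG at 51, stop TGA at 66 → 18 nt.
Forward-strand max 9 nt; reverse-strand max 36 nt. The reverse strand has the longer ORF.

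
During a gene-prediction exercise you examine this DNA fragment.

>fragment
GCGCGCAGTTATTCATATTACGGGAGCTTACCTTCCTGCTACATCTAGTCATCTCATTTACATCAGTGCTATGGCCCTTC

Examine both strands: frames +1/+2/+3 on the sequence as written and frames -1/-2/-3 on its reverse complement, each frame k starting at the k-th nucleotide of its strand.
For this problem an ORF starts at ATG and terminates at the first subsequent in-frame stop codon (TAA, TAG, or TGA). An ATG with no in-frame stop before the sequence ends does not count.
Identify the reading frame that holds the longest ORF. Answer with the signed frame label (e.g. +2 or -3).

-3

Reverse complement (5'→3'): GAAGGGCCATAGCACTGATGTAAATGAGATGACTAGATGTAGCAGGAAGGTAAGCTCCCGTAATATGAATAACTGCGCGC
Frame +1: GCG CGC AGT TAT TCA TAT TAC GGG AGC TTA CCT TCC TGC TAC ATC TAG TCA TCT CAT TTA CAT CAG TGC TAT GGC CCT — no ATG→stop ORF.
Frame +2: CGC GCA GTT ATT CAT ATT ACG GGA GCT TAC CTT CCT GCT ACA TCT AGT CAT CTC ATT TAC ATC AGT GCT ATG GCC CTT — no ATG→stop ORF.
Frame +3: GCG CAG TTA TTC ATA TTA CGG GAG CTT ACC TTC CTG CTA CAT CTA GTC ATC TCA TTT ACA TCA GTG CTA TGG CCC TTC — no ATG→stop ORF.
Frame -1: GAA GGG CCA TAG CAC TGA TGT AAA TGA GAT GAC TAG ATG TAG CAG GAA GGT AAG CTC CCG TAA TAT GAA TAA CTG CGC — ATG at 37, stop TAG at 40 → 6 nt.
Frame -2: AAG GGC CAT AGC ACT GAT GTA AAT GAG ATG ACT AGA TGT AGC AGG AAG GTA AGC TCC CGT AAT ATG AAT AAC TGC GCG — no ATG→stop ORF.
Frame -3: AGG GCC ATA GCA CTG ATG TAA ATG AGA TGA CTA GAT GTA GCA GGA AGG TAA GCT CCC GTA ATA TGA ATA ACT GCG CGC — ATG at 18, stop TAA at 21 → 6 nt; ATG at 24, stop TGA at 30 → 9 nt.
Longest ORF is 9 nt in frame -3 (positions 24–32).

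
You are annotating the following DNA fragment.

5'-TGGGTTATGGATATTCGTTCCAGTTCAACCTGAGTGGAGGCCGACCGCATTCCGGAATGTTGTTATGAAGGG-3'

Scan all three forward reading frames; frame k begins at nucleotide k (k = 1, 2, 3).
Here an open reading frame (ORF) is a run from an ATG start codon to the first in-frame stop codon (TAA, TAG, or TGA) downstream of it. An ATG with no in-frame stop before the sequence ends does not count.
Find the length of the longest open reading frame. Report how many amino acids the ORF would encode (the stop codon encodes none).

8

Frame 1: TGG GTT ATG GAT ATT CGT TCC AGT TCA ACC TGA GTG GAG GCC GAC CGC ATT CCG GAA TGT TGT TAT GAA GGG — ATG at 7, stop TGA at 31 → 27 nt.
Frame 2: GGG TTA TGG ATA TTC GTT CCA GTT CAA CCT GAG TGG AGG CCG ACC GCA TTC CGG AAT GTT GTT ATG AAG — no ATG→stop ORF.
Frame 3: GGT TAT GGA TAT TCG TTC CAG TTC AAC CTG AGT GGA GGC CGA CCG CAT TCC GGA ATG TTG TTA TGA AGG — ATG at 57, stop TGA at 66 → 12 nt.
Longest: frame 1, positions 7–33, 27 nt = 9 codons = 8 aa. → 8 amino acids.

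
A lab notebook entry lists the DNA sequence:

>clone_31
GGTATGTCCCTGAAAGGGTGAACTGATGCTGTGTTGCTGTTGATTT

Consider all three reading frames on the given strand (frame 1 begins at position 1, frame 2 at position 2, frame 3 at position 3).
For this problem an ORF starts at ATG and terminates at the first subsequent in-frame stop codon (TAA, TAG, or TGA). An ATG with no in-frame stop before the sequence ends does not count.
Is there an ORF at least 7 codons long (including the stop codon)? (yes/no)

Frame 1: GGT ATG TCC CTG AAA GGG TGA ACT GAT GCT GTG TTG CTG TTG ATT — ATG at 4, stop TGA at 19 → 18 nt.
Frame 2: GTA TGT CCC TGA AAG GGT GAA CTG ATG CTG TGT TGC TGT TGA TTT — ATG at 26, stop TGA at 41 → 18 nt.
Frame 3: TAT GTC CCT GAA AGG GTG AAC TGA TGC TGT GTT GCT GTT GAT — no ATG→stop ORF.
Largest ORF found is 6 codons < 7, so no.

no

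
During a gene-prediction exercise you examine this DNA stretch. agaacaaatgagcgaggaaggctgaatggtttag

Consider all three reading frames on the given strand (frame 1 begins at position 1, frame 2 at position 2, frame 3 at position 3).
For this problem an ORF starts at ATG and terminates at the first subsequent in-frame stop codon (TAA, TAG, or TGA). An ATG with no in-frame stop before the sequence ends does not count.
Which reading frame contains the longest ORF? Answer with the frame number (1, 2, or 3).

2

Frame 1: AGA ACA AAT GAG CGA GGA AGG CTG AAT GGT TTA — no ATG→stop ORF.
Frame 2: GAA CAA ATG AGC GAG GAA GGC TGA ATG GTT TAG — ATG at 8, stop TGA at 23 → 18 nt; ATG at 26, stop TAG at 32 → 9 nt.
Frame 3: AAC AAA TGA GCG AGG AAG GCT GAA TGG TTT — no ATG→stop ORF.
Longest ORF is 18 nt in frame 2 (positions 8–25).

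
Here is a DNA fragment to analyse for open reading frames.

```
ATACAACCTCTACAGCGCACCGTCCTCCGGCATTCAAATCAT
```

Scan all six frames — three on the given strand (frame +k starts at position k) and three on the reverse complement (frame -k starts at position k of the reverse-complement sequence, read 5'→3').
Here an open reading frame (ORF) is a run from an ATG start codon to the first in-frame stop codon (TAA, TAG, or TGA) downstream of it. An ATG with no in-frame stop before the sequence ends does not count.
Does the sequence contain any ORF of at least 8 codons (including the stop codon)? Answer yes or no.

yes

Reverse complement (5'→3'): ATGATTTGAATGCCGGAGGACGGTGCGCTGTAGAGGTTGTAT
Frame +1: ATA CAA CCT CTA CAG CGC ACC GTC CTC CGG CAT TCA AAT CAT — no ATG→stop ORF.
Frame +2: TAC AAC CTC TAC AGC GCA CCG TCC TCC GGC ATT CAA ATC — no ATG→stop ORF.
Frame +3: ACA ACC TCT ACA GCG CAC CGT CCT CCG GCA TTC AAA TCA — no ATG→stop ORF.
Frame -1: ATG ATT TGA ATG CCG GAG GAC GGT GCG CTG TAG AGG TTG TAT — ATG at 1, stop TGA at 7 → 9 nt; ATG at 10, stop TAG at 31 → 24 nt.
Frame -2: TGA TTT GAA TGC CGG AGG ACG GTG CGC TGT AGA GGT TGT — no ATG→stop ORF.
Frame -3: GAT TTG AAT GCC GGA GGA CGG TGC GCT GTA GAG GTT GTA — no ATG→stop ORF.
Frame -1 has an ORF of 8 codons (positions 10–33) ≥ 8, so yes.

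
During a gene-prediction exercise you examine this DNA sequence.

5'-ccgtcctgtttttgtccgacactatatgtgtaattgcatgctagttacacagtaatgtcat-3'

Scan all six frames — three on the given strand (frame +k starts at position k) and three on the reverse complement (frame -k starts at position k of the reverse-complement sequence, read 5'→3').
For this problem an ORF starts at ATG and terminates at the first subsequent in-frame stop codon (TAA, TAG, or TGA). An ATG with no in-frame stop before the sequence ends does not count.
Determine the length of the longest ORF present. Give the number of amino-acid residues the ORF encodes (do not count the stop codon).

Reverse complement (5'→3'): ATGACATTACTGTGTAACTAGCATGCAATTACACATATAGTGTCGGACAAAAACAGGACGG
Frame +1: CCG TCC TGT TTT TGT CCG ACA CTA TAT GTG TAA TTG CAT GCT AGT TAC ACA GTA ATG TCA — no ATG→stop ORF.
Frame +2: CGT CCT GTT TTT GTC CGA CAC TAT ATG TGT AAT TGC ATG CTA GTT ACA CAG TAA TGT CAT — ATG at 26, stop TAA at 53 → 30 nt; ATG at 38, stop TAA at 53 → 18 nt.
Frame +3: GTC CTG TTT TTG TCC GAC ACT ATA TGT GTA ATT GCA TGC TAG TTA CAC AGT AAT GTC — no ATG→stop ORF.
Frame -1: ATG ACA TTA CTG TGT AAC TAG CAT GCA ATT ACA CAT ATA GTG TCG GAC AAA AAC AGG ACG — ATG at 1, stop TAG at 19 → 21 nt.
Frame -2: TGA CAT TAC TGT GTA ACT AGC ATG CAA TTA CAC ATA TAG TGT CGG ACA AAA ACA GGA CGG — ATG at 23, stop TAG at 38 → 18 nt.
Frame -3: GAC ATT ACT GTG TAA CTA GCA TGC AAT TAC ACA TAT AGT GTC GGA CAA AAA CAG GAC — no ATG→stop ORF.
Longest: frame +2, positions 26–55, 30 nt = 10 codons = 9 aa. → 9 amino acids.

9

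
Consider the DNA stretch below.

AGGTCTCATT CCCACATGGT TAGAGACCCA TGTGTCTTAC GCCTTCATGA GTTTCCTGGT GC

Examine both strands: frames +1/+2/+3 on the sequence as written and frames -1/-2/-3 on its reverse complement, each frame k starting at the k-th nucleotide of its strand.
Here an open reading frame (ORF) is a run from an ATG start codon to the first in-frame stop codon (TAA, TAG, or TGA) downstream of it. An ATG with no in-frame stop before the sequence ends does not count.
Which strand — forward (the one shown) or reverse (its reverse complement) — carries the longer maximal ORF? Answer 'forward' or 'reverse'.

forward

Reverse complement (5'→3'): GCACCAGGAAACTCATGAAGGCGTAAGACACATGGGTCTCTAACCATGTGGGAATGAGACCT
Frame +1: AGG TCT CAT TCC CAC ATG GTT AGA GAC CCA TGT GTC TTA CGC CTT CAT GAG TTT CCT GGT — no ATG→stop ORF.
Frame +2: GGT CTC ATT CCC ACA TGG TTA GAG ACC CAT GTG TCT TAC GCC TTC ATG AGT TTC CTG GTG — no ATG→stop ORF.
Frame +3: GTC TCA TTC CCA CAT GGT TAG AGA CCC ATG TGT CTT ACG CCT TCA TGA GTT TCC TGG TGC — ATG at 30, stop TGA at 48 → 21 nt.
Frame -1: GCA CCA GGA AAC TCA TGA AGG CGT AAG ACA CAT GGG TCT CTA ACC ATG TGG GAA TGA GAC — ATG at 46, stop TGA at 55 → 12 nt.
Frame -2: CAC CAG GAA ACT CAT GAA GGC GTA AGA CAC ATG GGT CTC TAA CCA TGT GGG AAT GAG ACC — ATG at 32, stop TAA at 41 → 12 nt.
Frame -3: ACC AGG AAA CTC ATG AAG GCG TAA GAC ACA TGG GTC TCT AAC CAT GTG GGA ATG AGA CCT — ATG at 15, stop TAA at 24 → 12 nt.
Forward-strand max 21 nt; reverse-strand max 12 nt. The forward strand has the longer ORF.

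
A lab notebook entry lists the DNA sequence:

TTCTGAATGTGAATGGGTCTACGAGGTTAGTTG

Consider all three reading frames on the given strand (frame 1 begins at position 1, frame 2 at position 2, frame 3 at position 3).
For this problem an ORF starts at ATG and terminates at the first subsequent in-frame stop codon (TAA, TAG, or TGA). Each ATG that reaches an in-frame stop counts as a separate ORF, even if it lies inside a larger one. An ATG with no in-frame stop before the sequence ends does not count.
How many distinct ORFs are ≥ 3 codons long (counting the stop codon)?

Frame 1: TTC TGA ATG TGA ATG GGT CTA CGA GGT TAG TTG — ATG at 7, stop TGA at 10 → 6 nt; ATG at 13, stop TAG at 28 → 18 nt.
Frame 2: TCT GAA TGT GAA TGG GTC TAC GAG GTT AGT — no ATG→stop ORF.
Frame 3: CTG AAT GTG AAT GGG TCT ACG AGG TTA GTT — no ATG→stop ORF.
ORFs ≥ 3 codons: frame 1 13–30 (6 codons). Count = 1.

1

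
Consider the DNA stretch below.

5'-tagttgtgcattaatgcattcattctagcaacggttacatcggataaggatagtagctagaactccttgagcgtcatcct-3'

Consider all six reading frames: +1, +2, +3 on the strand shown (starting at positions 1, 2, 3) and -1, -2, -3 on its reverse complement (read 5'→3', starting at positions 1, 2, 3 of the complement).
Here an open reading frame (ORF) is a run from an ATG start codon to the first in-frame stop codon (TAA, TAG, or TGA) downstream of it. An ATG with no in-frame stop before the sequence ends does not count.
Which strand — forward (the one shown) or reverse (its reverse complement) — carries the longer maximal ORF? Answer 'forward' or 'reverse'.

Reverse complement (5'→3'): AGGATGACGCTCAAGGAGTTCTAGCTACTATCCTTATCCGATGTAACCGTTGCTAGAATGAATGCATTAATGCACAACTA
Frame +1: TAG TTG TGC ATT AAT GCA TTC ATT CTA GCA ACG GTT ACA TCG GAT AAG GAT AGT AGC TAG AAC TCC TTG AGC GTC ATC — no ATG→stop ORF.
Frame +2: AGT TGT GCA TTA ATG CAT TCA TTC TAG CAA CGG TTA CAT CGG ATA AGG ATA GTA GCT AGA ACT CCT TGA GCG TCA TCC — ATG at 14, stop TAG at 26 → 15 nt.
Frame +3: GTT GTG CAT TAA TGC ATT CAT TCT AGC AAC GGT TAC ATC GGA TAA GGA TAG TAG CTA GAA CTC CTT GAG CGT CAT CCT — no ATG→stop ORF.
Frame -1: AGG ATG ACG CTC AAG GAG TTC TAG CTA CTA TCC TTA TCC GAT GTA ACC GTT GCT AGA ATG AAT GCA TTA ATG CAC AAC — ATG at 4, stop TAG at 22 → 21 nt.
Frame -2: GGA TGA CGC TCA AGG AGT TCT AGC TAC TAT CCT TAT CCG ATG TAA CCG TTG CTA GAA TGA ATG CAT TAA TGC ACA ACT — ATG at 41, stop TAA at 44 → 6 nt; ATG at 62, stop TAA at 68 → 9 nt.
Frame -3: GAT GAC GCT CAA GGA GTT CTA GCT ACT ATC CTT ATC CGA TGT AAC CGT TGC TAG AAT GAA TGC ATT AAT GCA CAA CTA — no ATG→stop ORF.
Forward-strand max 15 nt; reverse-strand max 21 nt. The reverse strand has the longer ORF.

reverse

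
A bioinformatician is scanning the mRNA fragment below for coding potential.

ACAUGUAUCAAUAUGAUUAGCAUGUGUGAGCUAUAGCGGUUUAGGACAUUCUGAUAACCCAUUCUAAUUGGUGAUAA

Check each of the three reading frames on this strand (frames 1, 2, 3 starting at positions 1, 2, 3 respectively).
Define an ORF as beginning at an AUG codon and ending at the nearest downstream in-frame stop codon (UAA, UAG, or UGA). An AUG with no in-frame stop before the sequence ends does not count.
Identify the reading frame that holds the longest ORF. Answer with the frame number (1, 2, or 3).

Frame 1: ACA UGU AUC AAU AUG AUU AGC AUG UGU GAG CUA UAG CGG UUU AGG ACA UUC UGA UAA CCC AUU CUA AUU GGU GAU — AUG at 13, stop UAG at 34 → 24 nt; AUG at 22, stop UAG at 34 → 15 nt.
Frame 2: CAU GUA UCA AUA UGA UUA GCA UGU GUG AGC UAU AGC GGU UUA GGA CAU UCU GAU AAC CCA UUC UAA UUG GUG AUA — no AUG→stop ORF.
Frame 3: AUG UAU CAA UAU GAU UAG CAU GUG UGA GCU AUA GCG GUU UAG GAC AUU CUG AUA ACC CAU UCU AAU UGG UGA UAA — AUG at 3, stop UAG at 18 → 18 nt.
Longest ORF is 24 nt in frame 1 (positions 13–36).

1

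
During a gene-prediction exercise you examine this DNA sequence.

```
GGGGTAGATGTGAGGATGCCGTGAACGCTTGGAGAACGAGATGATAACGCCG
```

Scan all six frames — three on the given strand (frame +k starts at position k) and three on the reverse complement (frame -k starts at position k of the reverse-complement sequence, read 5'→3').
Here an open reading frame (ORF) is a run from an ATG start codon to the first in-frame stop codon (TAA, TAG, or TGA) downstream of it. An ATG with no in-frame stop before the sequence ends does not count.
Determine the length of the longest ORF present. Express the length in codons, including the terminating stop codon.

Reverse complement (5'→3'): CGGCGTTATCATCTCGTTCTCCAAGCGTTCACGGCATCCTCACATCTACCCC
Frame +1: GGG GTA GAT GTG AGG ATG CCG TGA ACG CTT GGA GAA CGA GAT GAT AAC GCC — ATG at 16, stop TGA at 22 → 9 nt.
Frame +2: GGG TAG ATG TGA GGA TGC CGT GAA CGC TTG GAG AAC GAG ATG ATA ACG CCG — ATG at 8, stop TGA at 11 → 6 nt.
Frame +3: GGT AGA TGT GAG GAT GCC GTG AAC GCT TGG AGA ACG AGA TGA TAA CGC — no ATG→stop ORF.
Frame -1: CGG CGT TAT CAT CTC GTT CTC CAA GCG TTC ACG GCA TCC TCA CAT CTA CCC — no ATG→stop ORF.
Frame -2: GGC GTT ATC ATC TCG TTC TCC AAG CGT TCA CGG CAT CCT CAC ATC TAC CCC — no ATG→stop ORF.
Frame -3: GCG TTA TCA TCT CGT TCT CCA AGC GTT CAC GGC ATC CTC ACA TCT ACC — no ATG→stop ORF.
Longest: frame +1, positions 16–24, 9 nt = 3 codons = 2 aa. → 3 codons.

3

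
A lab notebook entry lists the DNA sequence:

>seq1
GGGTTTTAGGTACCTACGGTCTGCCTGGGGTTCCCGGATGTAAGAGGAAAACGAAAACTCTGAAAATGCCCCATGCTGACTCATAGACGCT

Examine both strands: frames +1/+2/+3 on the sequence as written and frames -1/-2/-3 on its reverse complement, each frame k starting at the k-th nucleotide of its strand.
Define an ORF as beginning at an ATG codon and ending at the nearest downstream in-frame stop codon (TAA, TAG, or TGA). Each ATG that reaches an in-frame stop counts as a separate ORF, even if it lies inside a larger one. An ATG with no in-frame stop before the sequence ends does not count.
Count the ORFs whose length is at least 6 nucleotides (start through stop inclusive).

Reverse complement (5'→3'): AGCGTCTATGAGTCAGCATGGGGCATTTTCAGAGTTTTCGTTTTCCTCTTACATCCGGGAACCCCAGGCAGACCGTAGGTACCTAAAACCC
Frame +1: GGG TTT TAG GTA CCT ACG GTC TGC CTG GGG TTC CCG GAT GTA AGA GGA AAA CGA AAA CTC TGA AAA TGC CCC ATG CTG ACT CAT AGA CGC — no ATG→stop ORF.
Frame +2: GGT TTT AGG TAC CTA CGG TCT GCC TGG GGT TCC CGG ATG TAA GAG GAA AAC GAA AAC TCT GAA AAT GCC CCA TGC TGA CTC ATA GAC GCT — ATG at 38, stop TAA at 41 → 6 nt.
Frame +3: GTT TTA GGT ACC TAC GGT CTG CCT GGG GTT CCC GGA TGT AAG AGG AAA ACG AAA ACT CTG AAA ATG CCC CAT GCT GAC TCA TAG ACG — ATG at 66, stop TAG at 84 → 21 nt.
Frame -1: AGC GTC TAT GAG TCA GCA TGG GGC ATT TTC AGA GTT TTC GTT TTC CTC TTA CAT CCG GGA ACC CCA GGC AGA CCG TAG GTA CCT AAA ACC — no ATG→stop ORF.
Frame -2: GCG TCT ATG AGT CAG CAT GGG GCA TTT TCA GAG TTT TCG TTT TCC TCT TAC ATC CGG GAA CCC CAG GCA GAC CGT AGG TAC CTA AAA CCC — no ATG→stop ORF.
Frame -3: CGT CTA TGA GTC AGC ATG GGG CAT TTT CAG AGT TTT CGT TTT CCT CTT ACA TCC GGG AAC CCC AGG CAG ACC GTA GGT ACC TAA AAC — ATG at 18, stop TAA at 84 → 69 nt.
ORFs ≥ 6 nucleotides: frame +2 38–43 (6 nucleotides), frame +3 66–86 (21 nucleotides), frame -3 18–86 (69 nucleotides). Count = 3.

3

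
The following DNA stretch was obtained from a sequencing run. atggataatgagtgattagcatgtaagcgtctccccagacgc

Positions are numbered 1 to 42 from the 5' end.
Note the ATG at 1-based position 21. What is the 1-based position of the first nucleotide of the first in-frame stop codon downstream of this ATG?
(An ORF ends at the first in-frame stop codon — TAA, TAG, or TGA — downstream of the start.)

Codons from position 21: ATG (21–23), TAA (24–26).
TAA is a stop codon; it begins at position 24.

24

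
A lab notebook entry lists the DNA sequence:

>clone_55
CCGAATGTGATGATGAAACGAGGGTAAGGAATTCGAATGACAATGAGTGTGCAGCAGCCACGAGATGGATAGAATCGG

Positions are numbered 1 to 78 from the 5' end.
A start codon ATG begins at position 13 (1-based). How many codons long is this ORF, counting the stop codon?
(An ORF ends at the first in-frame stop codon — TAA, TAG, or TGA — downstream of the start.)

Codons from position 13: ATG (13–15), AAA (16–18), CGA (19–21), GGG (22–24), TAA (25–27).
TAA is the first in-frame stop; that's 5 codons including the stop.

5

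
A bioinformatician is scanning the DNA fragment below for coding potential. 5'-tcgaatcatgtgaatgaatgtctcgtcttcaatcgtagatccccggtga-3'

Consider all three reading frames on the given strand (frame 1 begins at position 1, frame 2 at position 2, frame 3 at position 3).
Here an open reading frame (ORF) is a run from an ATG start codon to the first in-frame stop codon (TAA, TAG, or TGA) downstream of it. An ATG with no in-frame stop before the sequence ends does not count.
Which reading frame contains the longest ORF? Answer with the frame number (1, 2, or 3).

2

Frame 1: TCG AAT CAT GTG AAT GAA TGT CTC GTC TTC AAT CGT AGA TCC CCG GTG — no ATG→stop ORF.
Frame 2: CGA ATC ATG TGA ATG AAT GTC TCG TCT TCA ATC GTA GAT CCC CGG TGA — ATG at 8, stop TGA at 11 → 6 nt; ATG at 14, stop TGA at 47 → 36 nt.
Frame 3: GAA TCA TGT GAA TGA ATG TCT CGT CTT CAA TCG TAG ATC CCC GGT — ATG at 18, stop TAG at 36 → 21 nt.
Longest ORF is 36 nt in frame 2 (positions 14–49).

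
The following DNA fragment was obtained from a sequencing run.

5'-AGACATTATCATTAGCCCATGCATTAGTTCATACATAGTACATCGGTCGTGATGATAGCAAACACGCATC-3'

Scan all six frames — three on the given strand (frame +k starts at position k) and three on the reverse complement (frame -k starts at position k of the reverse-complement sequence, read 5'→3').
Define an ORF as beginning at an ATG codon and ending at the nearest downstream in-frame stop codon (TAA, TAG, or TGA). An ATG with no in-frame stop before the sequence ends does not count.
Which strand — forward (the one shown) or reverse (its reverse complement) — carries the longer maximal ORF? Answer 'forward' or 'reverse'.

reverse

Reverse complement (5'→3'): GATGCGTGTTTGCTATCATCACGACCGATGTACTATGTATGAACTAATGCATGGGCTAATGATAATGTCT
Frame +1: AGA CAT TAT CAT TAG CCC ATG CAT TAG TTC ATA CAT AGT ACA TCG GTC GTG ATG ATA GCA AAC ACG CAT — ATG at 19, stop TAG at 25 → 9 nt.
Frame +2: GAC ATT ATC ATT AGC CCA TGC ATT AGT TCA TAC ATA GTA CAT CGG TCG TGA TGA TAG CAA ACA CGC ATC — no ATG→stop ORF.
Frame +3: ACA TTA TCA TTA GCC CAT GCA TTA GTT CAT ACA TAG TAC ATC GGT CGT GAT GAT AGC AAA CAC GCA — no ATG→stop ORF.
Frame -1: GAT GCG TGT TTG CTA TCA TCA CGA CCG ATG TAC TAT GTA TGA ACT AAT GCA TGG GCT AAT GAT AAT GTC — ATG at 28, stop TGA at 40 → 15 nt.
Frame -2: ATG CGT GTT TGC TAT CAT CAC GAC CGA TGT ACT ATG TAT GAA CTA ATG CAT GGG CTA ATG ATA ATG TCT — no ATG→stop ORF.
Frame -3: TGC GTG TTT GCT ATC ATC ACG ACC GAT GTA CTA TGT ATG AAC TAA TGC ATG GGC TAA TGA TAA TGT — ATG at 39, stop TAA at 45 → 9 nt; ATG at 51, stop TAA at 57 → 9 nt.
Forward-strand max 9 nt; reverse-strand max 15 nt. The reverse strand has the longer ORF.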